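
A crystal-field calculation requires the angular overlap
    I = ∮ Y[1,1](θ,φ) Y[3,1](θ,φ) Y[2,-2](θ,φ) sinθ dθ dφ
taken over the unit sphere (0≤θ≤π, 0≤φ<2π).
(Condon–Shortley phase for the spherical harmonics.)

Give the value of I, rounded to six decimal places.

-0.082589

m-sum 0 ✓  L=6 even ✓  2≤2≤4 ✓
Π(2lᵢ+1) = 3×7×5 = 105
triangle coeff Δ(1,3,2) = 1/105
Σ_t [1,1]: t=1:−1/4 = -1/4
(3j)²=3/35 [(1 3 2; 0 0 0)], sign=-1
Σ_t [0,0]: t=0:+1/48 = 1/48
(3j)²=1/105 [(1 3 2; 1 1 -2)], sign=+1
⇒ 4πI² = 3/35
I = (-1)√(3/35/(4π)) = -0.08258890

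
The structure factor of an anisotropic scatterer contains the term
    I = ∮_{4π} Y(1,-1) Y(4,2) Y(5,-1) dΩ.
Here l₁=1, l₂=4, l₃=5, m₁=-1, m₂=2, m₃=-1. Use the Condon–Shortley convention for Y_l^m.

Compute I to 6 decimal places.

Rules hold: Σm=0, L=10 even, 3≤5≤5.
N = 3·9·11 = 297
Δ = 0!·2!·8!/11! = 1/495
Racah Σ t=0..0: t=0:+1/576 = 1/576
⇒ 3j(1 4 5; 0 0 0)² = 5/99, sgn -1
Racah Σ t=0..0: t=0:+1/2880 = 1/2880
⇒ 3j(1 4 5; -1 2 -1)² = 2/165, sgn +1
4πI² = N·(3j₀)²·(3jₘ)² = 2/11
I = -1·√(0.181818/4π) = -0.12028562

-0.120286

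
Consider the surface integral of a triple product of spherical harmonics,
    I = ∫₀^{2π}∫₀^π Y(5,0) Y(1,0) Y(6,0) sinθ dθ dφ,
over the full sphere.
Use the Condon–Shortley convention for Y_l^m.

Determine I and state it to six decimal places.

0.245154

m-sum 0 ✓  L=12 even ✓  4≤6≤6 ✓
Π(2lᵢ+1) = 11×3×13 = 429
triangle coeff Δ(5,1,6) = 1/858
Σ_t [0,0]: t=0:+1/14400 = 1/14400
(3j)²=6/143 [(5 1 6; 0 0 0)], sign=+1
(m-triple is (0,0,0) — same symbol as above.)
⇒ 4πI² = 108/143
I = (+1)√(108/143/(4π)) = 0.24515397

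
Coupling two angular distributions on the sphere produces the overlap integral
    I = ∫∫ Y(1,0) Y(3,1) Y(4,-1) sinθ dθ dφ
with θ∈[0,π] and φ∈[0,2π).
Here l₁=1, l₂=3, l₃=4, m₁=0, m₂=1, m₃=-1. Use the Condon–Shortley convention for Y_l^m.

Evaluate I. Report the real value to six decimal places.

m-sum 0 ✓  L=8 even ✓  2≤4≤4 ✓
Π(2lᵢ+1) = 3×7×9 = 189
triangle coeff Δ(1,3,4) = 1/252
Σ_t [0,0]: t=0:+1/36 = 1/36
(3j)²=4/63 [(1 3 4; 0 0 0)], sign=+1
Σ_t [0,0]: t=0:+1/48 = 1/48
(3j)²=5/84 [(1 3 4; 0 1 -1)], sign=-1
⇒ 4πI² = 5/7
I = (-1)√(5/7/(4π)) = -0.23841361

-0.238414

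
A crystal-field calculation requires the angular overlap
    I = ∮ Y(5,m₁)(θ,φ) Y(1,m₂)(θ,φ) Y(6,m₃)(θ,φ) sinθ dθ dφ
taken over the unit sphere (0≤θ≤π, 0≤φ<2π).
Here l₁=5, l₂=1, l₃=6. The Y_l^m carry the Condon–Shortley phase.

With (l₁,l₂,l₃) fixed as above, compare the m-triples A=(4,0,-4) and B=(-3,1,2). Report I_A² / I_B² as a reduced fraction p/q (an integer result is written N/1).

Shared (l₁,l₂,l₃)=(5,1,6): N and (l;000)² cancel in I_A²/I_B².
A: Δ = 0!·10!·2!/13! = 1/858; Racah Σ t=0..0: t=0:+1/362880 = 1/362880; ⇒ 3j(5 1 6; 4 0 -4)² = 10/429, sgn +1
B: Δ = 0!·10!·2!/13! = 1/858; Racah Σ t=0..0: t=0:+1/161280 = 1/161280; ⇒ 3j(5 1 6; -3 1 2)² = 1/143, sgn +1
I_A²/I_B² = (10/429)/(1/143) = 10/3

10/3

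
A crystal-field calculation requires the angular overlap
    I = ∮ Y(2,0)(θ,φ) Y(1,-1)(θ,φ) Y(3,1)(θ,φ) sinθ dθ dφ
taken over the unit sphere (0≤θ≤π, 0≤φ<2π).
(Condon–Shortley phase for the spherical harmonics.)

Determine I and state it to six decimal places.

Checks pass: Σm=0; 6 even; l₃=3∈[1,3].
(2·2+1)(2·1+1)(2·3+1) = 105
Δ: 0! 4! 2! / 7! → 1/105
sum: t=0:+1/4 = 1/4
3j²(2 1 3; 0 0 0) = Δ·Π!·Σ² = 3/35  (sign -1)
sum: t=0:+1/8 = 1/8
3j²(2 1 3; 0 -1 1) = Δ·Π!·Σ² = 2/35  (sign +1)
combine: 4πI² = 105·3/35·2/35 = 18/35
take √, sign -1: I = -0.20230066

-0.202301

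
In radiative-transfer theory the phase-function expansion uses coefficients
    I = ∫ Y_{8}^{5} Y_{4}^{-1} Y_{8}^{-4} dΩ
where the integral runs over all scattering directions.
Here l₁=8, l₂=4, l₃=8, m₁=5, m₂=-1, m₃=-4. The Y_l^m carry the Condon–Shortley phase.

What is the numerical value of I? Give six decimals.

-0.082870

Rules hold: Σm=0, L=20 even, 4≤8≤12.
N = 17·9·17 = 2601
Δ = 4!·12!·4!/21! = 1/185175900
Racah Σ t=0..4: t=0:+1/557383680 t=1:−1/21772800 t=2:+1/8294400 t=3:−1/21772800 t=4:+1/557383680 = 1/30965760
⇒ 3j(8 4 8; 0 0 0)² = 36/4199, sgn +1
Racah Σ t=0..3: t=0:+1/313528320 t=1:−1/174182400 t=2:+1/958003200 t=3:−1/68976230400 = -1/656916480
⇒ 3j(8 4 8; 5 -1 -4)² = 5/1292, sgn -1
4πI² = N·(3j₀)²·(3jₘ)² = 405/4693
I = -1·√(0.0862987/4π) = -0.08286999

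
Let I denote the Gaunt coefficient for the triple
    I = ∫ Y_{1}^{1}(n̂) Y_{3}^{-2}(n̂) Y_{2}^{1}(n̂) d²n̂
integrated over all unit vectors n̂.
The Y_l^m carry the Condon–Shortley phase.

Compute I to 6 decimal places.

0.261169

m-sum 0 ✓  L=6 even ✓  2≤2≤4 ✓
Π(2lᵢ+1) = 3×7×5 = 105
triangle coeff Δ(1,3,2) = 1/105
Σ_t [1,1]: t=1:−1/4 = -1/4
(3j)²=3/35 [(1 3 2; 0 0 0)], sign=-1
Σ_t [0,0]: t=0:+1/12 = 1/12
(3j)²=2/21 [(1 3 2; 1 -2 1)], sign=-1
⇒ 4πI² = 6/7
I = (+1)√(6/7/(4π)) = 0.26116903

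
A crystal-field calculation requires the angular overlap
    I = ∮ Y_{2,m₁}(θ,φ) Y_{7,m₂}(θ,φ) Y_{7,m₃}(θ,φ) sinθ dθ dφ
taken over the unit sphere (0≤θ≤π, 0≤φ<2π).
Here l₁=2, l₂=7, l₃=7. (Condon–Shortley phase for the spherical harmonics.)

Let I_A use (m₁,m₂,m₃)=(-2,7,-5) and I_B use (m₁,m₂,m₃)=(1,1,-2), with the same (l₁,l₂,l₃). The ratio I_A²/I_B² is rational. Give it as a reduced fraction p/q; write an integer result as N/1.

l's match ⇒ only the (l;m) 3-j factors differ between A and B.
A: triangle coeff Δ(2,7,7) = 1/185640; Σ_t [2,2]: t=2:+1/1916006400 = 1/1916006400; (3j)²=1/340 [(2 7 7; -2 7 -5)], sign=+1
B: triangle coeff Δ(2,7,7) = 1/185640; Σ_t [0,1]: t=0:+1/1935360 t=1:−1/1209600 = -1/3225600; (3j)²=243/61880 [(2 7 7; 1 1 -2)], sign=+1
I_A²/I_B² = (1/340)/(243/61880) = 182/243

182/243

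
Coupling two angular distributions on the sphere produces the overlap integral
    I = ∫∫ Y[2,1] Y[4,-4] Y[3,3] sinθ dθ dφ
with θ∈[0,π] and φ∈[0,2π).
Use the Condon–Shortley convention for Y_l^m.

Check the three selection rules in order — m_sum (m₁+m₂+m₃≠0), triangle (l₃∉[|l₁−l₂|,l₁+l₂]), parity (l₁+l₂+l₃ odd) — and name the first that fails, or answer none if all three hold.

parity

azimuthal sum: 1 − 4 + 3 = 0  ✓
2 ≤ 3 ≤ 6 (triangle on l)  ✓
L = 2 + 4 + 3 = 9 (odd)  ✗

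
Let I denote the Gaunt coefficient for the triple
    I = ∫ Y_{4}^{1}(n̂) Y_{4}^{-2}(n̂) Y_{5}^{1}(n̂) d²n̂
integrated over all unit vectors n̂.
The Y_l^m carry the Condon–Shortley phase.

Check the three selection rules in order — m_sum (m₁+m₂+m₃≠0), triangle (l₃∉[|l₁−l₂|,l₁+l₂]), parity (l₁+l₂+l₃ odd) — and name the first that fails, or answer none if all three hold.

parity

azimuthal sum: 1 − 2 + 1 = 0  ✓
0 ≤ 5 ≤ 8 (triangle on l)  ✓
L = 4 + 4 + 5 = 13 (odd)  ✗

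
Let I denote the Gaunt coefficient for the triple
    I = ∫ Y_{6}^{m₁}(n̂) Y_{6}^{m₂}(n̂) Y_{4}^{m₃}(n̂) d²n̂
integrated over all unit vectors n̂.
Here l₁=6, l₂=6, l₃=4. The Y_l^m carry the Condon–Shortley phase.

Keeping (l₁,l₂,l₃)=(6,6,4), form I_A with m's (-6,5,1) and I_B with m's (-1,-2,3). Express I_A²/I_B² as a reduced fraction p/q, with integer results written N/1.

Same 6,6,4: normalisation and zero-m 3j drop out of the ratio.
A: Δ: 8! 4! 4! / 17! → 1/15315300; sum: t=8:+1/5806080 = 1/5806080; 3j²(6 6 4; -6 5 1) = Δ·Π!·Σ² = 165/6188  (sign -1)
B: Δ: 8! 4! 4! / 17! → 1/15315300; sum: t=3:−1/103680 t=4:+1/82944 = 1/414720; 3j²(6 6 4; -1 -2 3) = Δ·Π!·Σ² = 49/43758  (sign -1)
I_A²/I_B² = (165/6188)/(49/43758) = 16335/686

16335/686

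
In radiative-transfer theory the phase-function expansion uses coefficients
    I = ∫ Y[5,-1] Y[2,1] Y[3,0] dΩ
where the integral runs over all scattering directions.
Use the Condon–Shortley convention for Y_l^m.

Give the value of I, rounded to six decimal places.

m-sum 0 ✓  L=10 even ✓  3≤3≤7 ✓
Π(2lᵢ+1) = 11×5×7 = 385
triangle coeff Δ(5,2,3) = 1/2310
Σ_t [2,2]: t=2:+1/144 = 1/144
(3j)²=10/231 [(5 2 3; 0 0 0)], sign=-1
Σ_t [3,3]: t=3:−1/216 = -1/216
(3j)²=8/231 [(5 2 3; -1 1 0)], sign=+1
⇒ 4πI² = 400/693
I = (-1)√(400/693/(4π)) = -0.21431790

-0.214318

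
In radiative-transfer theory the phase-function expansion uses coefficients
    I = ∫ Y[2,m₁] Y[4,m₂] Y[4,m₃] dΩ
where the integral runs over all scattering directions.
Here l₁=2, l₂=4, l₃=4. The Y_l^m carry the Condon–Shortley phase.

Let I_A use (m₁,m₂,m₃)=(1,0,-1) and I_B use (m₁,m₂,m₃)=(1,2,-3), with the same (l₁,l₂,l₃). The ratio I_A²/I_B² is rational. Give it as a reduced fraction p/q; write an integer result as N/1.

l's match ⇒ only the (l;m) 3-j factors differ between A and B.
A: triangle coeff Δ(2,4,4) = 1/13860; Σ_t [0,1]: t=0:+1/96 t=1:−1/72 = -1/288; (3j)²=1/462 [(2 4 4; 1 0 -1)], sign=+1
B: triangle coeff Δ(2,4,4) = 1/13860; Σ_t [0,1]: t=0:+1/1440 t=1:−1/240 = -1/288; (3j)²=5/132 [(2 4 4; 1 2 -3)], sign=+1
I_A²/I_B² = (1/462)/(5/132) = 2/35

2/35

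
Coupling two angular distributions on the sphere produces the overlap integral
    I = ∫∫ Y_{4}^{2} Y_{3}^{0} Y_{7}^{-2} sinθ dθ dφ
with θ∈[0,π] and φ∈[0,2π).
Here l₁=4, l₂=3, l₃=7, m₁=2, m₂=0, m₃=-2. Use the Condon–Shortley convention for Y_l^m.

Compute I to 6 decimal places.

Checks pass: Σm=0; 14 even; l₃=7∈[1,7].
(2·4+1)(2·3+1)(2·7+1) = 945
Δ: 0! 8! 6! / 15! → 1/45045
sum: t=0:+1/20736 = 1/20736
3j²(4 3 7; 0 0 0) = Δ·Π!·Σ² = 35/1287  (sign -1)
sum: t=0:+1/51840 = 1/51840
3j²(4 3 7; 2 0 -2) = Δ·Π!·Σ² = 8/429  (sign -1)
combine: 4πI² = 945·35/1287·8/429 = 9800/20449
take √, sign +1: I = 0.19528643

0.195286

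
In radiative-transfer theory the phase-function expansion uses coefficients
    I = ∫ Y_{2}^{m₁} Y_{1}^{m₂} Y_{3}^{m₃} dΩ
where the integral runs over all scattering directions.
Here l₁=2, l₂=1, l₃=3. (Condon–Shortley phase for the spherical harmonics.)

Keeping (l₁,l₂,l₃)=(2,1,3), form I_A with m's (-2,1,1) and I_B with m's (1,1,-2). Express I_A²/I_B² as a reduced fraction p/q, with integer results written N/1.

Shared (l₁,l₂,l₃)=(2,1,3): N and (l;000)² cancel in I_A²/I_B².
A: Δ = 0!·4!·2!/7! = 1/105; Racah Σ t=0..0: t=0:+1/48 = 1/48; ⇒ 3j(2 1 3; -2 1 1)² = 1/105, sgn +1
B: Δ = 0!·4!·2!/7! = 1/105; Racah Σ t=0..0: t=0:+1/12 = 1/12; ⇒ 3j(2 1 3; 1 1 -2)² = 2/21, sgn -1
I_A²/I_B² = (1/105)/(2/21) = 1/10

1/10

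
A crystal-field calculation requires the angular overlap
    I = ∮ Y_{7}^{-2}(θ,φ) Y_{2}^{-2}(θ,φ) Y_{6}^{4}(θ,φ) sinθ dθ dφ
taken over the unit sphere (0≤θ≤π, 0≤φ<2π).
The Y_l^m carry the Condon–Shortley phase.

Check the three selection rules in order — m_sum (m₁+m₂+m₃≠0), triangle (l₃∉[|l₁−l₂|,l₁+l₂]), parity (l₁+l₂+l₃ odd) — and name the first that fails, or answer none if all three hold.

Σmᵢ = 0  ✓
l₃∈[|l₁−l₂|,l₁+l₂]=[5,9], have l₃=6  ✓
Σlᵢ = 15 ⇒ odd  ✗

parity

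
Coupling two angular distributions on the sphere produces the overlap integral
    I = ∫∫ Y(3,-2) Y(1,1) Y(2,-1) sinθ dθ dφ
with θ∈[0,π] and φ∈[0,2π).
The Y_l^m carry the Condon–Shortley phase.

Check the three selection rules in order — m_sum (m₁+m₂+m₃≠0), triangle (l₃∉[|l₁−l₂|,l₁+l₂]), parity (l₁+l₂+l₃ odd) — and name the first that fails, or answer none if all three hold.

m_sum

azimuthal sum: -2 + 1 − 1 = -2  ✗
2 ≤ 2 ≤ 4 (triangle on l)
L = 3 + 1 + 2 = 6 (even)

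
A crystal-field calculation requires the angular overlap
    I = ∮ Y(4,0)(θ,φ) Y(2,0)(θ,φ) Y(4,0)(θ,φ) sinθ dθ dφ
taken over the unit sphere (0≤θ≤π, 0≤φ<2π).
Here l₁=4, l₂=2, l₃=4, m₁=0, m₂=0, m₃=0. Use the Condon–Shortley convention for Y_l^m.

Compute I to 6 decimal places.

m-sum 0 ✓  L=10 even ✓  2≤4≤6 ✓
Π(2lᵢ+1) = 9×5×9 = 405
triangle coeff Δ(4,2,4) = 1/13860
Σ_t [0,2]: t=0:+1/192 t=1:−1/36 t=2:+1/192 = -5/288
(3j)²=20/693 [(4 2 4; 0 0 0)], sign=-1
(m-triple is (0,0,0) — same symbol as above.)
⇒ 4πI² = 2000/5929
I = (+1)√(2000/5929/(4π)) = 0.16383977

0.163840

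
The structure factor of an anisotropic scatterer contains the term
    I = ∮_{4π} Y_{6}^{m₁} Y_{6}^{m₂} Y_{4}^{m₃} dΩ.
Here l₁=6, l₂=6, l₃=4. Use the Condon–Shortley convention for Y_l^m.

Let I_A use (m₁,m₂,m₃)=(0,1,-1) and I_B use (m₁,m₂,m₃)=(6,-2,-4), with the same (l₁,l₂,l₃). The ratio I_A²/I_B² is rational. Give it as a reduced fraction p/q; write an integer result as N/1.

20/33

Shared (l₁,l₂,l₃)=(6,6,4): N and (l;000)² cancel in I_A²/I_B².
A: Δ = 8!·4!·4!/17! = 1/15315300; Racah Σ t=3..6: t=3:−1/103680 t=4:+1/13824 t=5:−1/17280 t=6:+1/207360 = 1/103680; ⇒ 3j(6 6 4; 0 1 -1)² = 10/7293, sgn -1
B: Δ = 8!·4!·4!/17! = 1/15315300; Racah Σ t=0..0: t=0:+1/23224320 = 1/23224320; ⇒ 3j(6 6 4; 6 -2 -4)² = 1/442, sgn +1
I_A²/I_B² = (10/7293)/(1/442) = 20/33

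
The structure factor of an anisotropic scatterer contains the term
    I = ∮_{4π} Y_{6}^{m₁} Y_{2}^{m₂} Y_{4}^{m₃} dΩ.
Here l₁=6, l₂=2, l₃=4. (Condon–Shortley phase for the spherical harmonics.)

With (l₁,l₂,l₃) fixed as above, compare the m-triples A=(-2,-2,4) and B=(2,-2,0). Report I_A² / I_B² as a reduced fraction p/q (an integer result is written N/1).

l's match ⇒ only the (l;m) 3-j factors differ between A and B.
A: triangle coeff Δ(6,2,4) = 1/6435; Σ_t [0,0]: t=0:+1/967680 = 1/967680; (3j)²=1/6435 [(6 2 4; -2 -2 4)], sign=+1
B: triangle coeff Δ(6,2,4) = 1/6435; Σ_t [0,0]: t=0:+1/13824 = 1/13824; (3j)²=14/1287 [(6 2 4; 2 -2 0)], sign=+1
I_A²/I_B² = (1/6435)/(14/1287) = 1/70

1/70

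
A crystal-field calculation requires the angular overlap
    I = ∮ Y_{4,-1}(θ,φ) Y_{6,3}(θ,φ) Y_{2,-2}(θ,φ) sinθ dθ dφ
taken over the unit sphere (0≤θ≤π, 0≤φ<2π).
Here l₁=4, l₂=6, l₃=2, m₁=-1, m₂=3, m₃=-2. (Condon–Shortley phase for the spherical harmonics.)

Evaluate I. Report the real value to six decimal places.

m-sum 0 ✓  L=12 even ✓  2≤2≤10 ✓
Π(2lᵢ+1) = 9×13×5 = 585
triangle coeff Δ(4,6,2) = 1/6435
Σ_t [4,4]: t=4:+1/2304 = 1/2304
(3j)²=5/143 [(4 6 2; 0 0 0)], sign=+1
Σ_t [5,5]: t=5:−1/17280 = -1/17280
(3j)²=14/715 [(4 6 2; -1 3 -2)], sign=-1
⇒ 4πI² = 630/1573
I = (-1)√(630/1573/(4π)) = -0.17852580

-0.178526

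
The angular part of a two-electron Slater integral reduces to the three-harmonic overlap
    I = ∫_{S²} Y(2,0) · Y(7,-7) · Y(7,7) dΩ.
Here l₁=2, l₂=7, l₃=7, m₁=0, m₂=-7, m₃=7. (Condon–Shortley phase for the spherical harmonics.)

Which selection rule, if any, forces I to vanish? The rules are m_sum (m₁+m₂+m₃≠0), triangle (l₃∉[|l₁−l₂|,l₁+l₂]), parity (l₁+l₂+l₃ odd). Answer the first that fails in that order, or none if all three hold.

azimuthal sum: 0 − 7 + 7 = 0  ✓
5 ≤ 7 ≤ 9 (triangle on l)  ✓
L = 2 + 7 + 7 = 16 (even)  ✓

none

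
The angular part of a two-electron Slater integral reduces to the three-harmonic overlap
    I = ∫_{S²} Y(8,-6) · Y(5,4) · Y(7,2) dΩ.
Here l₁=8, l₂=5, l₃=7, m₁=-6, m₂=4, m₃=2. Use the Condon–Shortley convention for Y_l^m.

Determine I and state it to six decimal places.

Checks pass: Σm=0; 20 even; l₃=7∈[3,13].
(2·8+1)(2·5+1)(2·7+1) = 2805
Δ: 6! 10! 4! / 21! → 1/814773960
sum: t=1:−1/87091200 t=2:+1/4976640 t=3:−1/2073600 t=4:+1/4976640 t=5:−1/87091200 = -1/9676800
3j²(8 5 7; 0 0 0) = Δ·Π!·Σ² = 360/46189  (sign +1)
sum: t=5:−1/1045094400 t=6:+1/348364800 = 1/522547200
3j²(8 5 7; -6 4 2) = Δ·Π!·Σ² = 4/323  (sign -1)
combine: 4πI² = 2805·360/46189·4/323 = 21600/79781
take √, sign -1: I = -0.14678180

-0.146782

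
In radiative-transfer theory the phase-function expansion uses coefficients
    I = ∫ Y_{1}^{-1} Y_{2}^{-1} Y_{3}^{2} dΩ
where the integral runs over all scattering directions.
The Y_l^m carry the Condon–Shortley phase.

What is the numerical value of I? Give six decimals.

Rules hold: Σm=0, L=6 even, 1≤3≤3.
N = 3·5·7 = 105
Δ = 0!·2!·4!/7! = 1/105
Racah Σ t=0..0: t=0:+1/4 = 1/4
⇒ 3j(1 2 3; 0 0 0)² = 3/35, sgn -1
Racah Σ t=0..0: t=0:+1/12 = 1/12
⇒ 3j(1 2 3; -1 -1 2)² = 2/21, sgn -1
4πI² = N·(3j₀)²·(3jₘ)² = 6/7
I = +1·√(0.857143/4π) = 0.26116903

0.261169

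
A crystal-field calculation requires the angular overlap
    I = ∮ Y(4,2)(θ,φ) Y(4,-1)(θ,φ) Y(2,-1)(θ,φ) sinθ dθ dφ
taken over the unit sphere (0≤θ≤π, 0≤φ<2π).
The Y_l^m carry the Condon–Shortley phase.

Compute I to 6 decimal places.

0.127700

Checks pass: Σm=0; 10 even; l₃=2∈[0,8].
(2·4+1)(2·4+1)(2·2+1) = 405
Δ: 6! 2! 2! / 11! → 1/13860
sum: t=2:+1/192 t=3:−1/36 t=4:+1/192 = -5/288
3j²(4 4 2; 0 0 0) = Δ·Π!·Σ² = 20/693  (sign -1)
sum: t=1:−1/240 t=2:+1/96 = 1/160
3j²(4 4 2; 2 -1 -1) = Δ·Π!·Σ² = 27/1540  (sign -1)
combine: 4πI² = 405·20/693·27/1540 = 1215/5929
take √, sign +1: I = 0.12770047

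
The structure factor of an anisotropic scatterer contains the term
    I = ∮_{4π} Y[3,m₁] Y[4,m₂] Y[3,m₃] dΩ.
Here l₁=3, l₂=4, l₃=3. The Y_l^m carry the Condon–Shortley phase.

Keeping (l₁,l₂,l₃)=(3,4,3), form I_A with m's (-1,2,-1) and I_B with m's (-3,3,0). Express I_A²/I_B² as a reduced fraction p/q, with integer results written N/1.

40/63

l's match ⇒ only the (l;m) 3-j factors differ between A and B.
A: triangle coeff Δ(3,4,3) = 1/34650; Σ_t [2,4]: t=2:+1/192 t=3:−1/36 t=4:+1/192 = -5/288; (3j)²=20/693 [(3 4 3; -1 2 -1)], sign=-1
B: triangle coeff Δ(3,4,3) = 1/34650; Σ_t [4,4]: t=4:+1/288 = 1/288; (3j)²=1/22 [(3 4 3; -3 3 0)], sign=-1
I_A²/I_B² = (20/693)/(1/22) = 40/63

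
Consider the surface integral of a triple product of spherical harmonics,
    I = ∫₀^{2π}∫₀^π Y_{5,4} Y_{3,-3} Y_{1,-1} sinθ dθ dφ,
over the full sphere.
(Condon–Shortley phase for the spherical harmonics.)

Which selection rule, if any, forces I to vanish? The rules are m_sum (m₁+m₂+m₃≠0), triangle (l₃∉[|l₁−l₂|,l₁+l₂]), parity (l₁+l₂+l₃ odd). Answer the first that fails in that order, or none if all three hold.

m₁+m₂+m₃ = 4 − 3 − 1 = 0  ✓
triangle: |5−3|=2 ≤ l₃=1 ≤ 5+3=8  ✗
parity: l₁+l₂+l₃ = 9 is odd

triangle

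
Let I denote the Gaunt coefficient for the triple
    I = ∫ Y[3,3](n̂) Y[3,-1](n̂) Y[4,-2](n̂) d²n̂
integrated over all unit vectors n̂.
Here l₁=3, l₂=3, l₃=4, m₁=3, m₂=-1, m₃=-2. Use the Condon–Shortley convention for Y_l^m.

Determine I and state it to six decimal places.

m-sum 0 ✓  L=10 even ✓  0≤4≤6 ✓
Π(2lᵢ+1) = 7×7×9 = 441
triangle coeff Δ(3,3,4) = 1/34650
Σ_t [0,2]: t=0:+1/72 t=1:−1/16 t=2:+1/72 = -5/144
(3j)²=2/77 [(3 3 4; 0 0 0)], sign=-1
Σ_t [0,0]: t=0:+1/192 = 1/192
(3j)²=3/77 [(3 3 4; 3 -1 -2)], sign=+1
⇒ 4πI² = 54/121
I = (-1)√(54/121/(4π)) = -0.18845135

-0.188451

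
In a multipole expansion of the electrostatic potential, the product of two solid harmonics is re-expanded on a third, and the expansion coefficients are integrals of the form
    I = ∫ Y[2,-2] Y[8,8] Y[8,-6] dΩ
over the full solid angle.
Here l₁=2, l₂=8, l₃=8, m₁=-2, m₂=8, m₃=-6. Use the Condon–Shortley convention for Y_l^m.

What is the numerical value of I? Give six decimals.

m-sum 0 ✓  L=18 even ✓  6≤8≤10 ✓
Π(2lᵢ+1) = 5×17×17 = 1445
triangle coeff Δ(2,8,8) = 1/348840
Σ_t [0,2]: t=0:+1/116121600 t=1:−1/25401600 t=2:+1/116121600 = -1/45158400
(3j)²=24/1615 [(2 8 8; 0 0 0)], sign=-1
Σ_t [2,2]: t=2:+1/348713164800 = 1/348713164800
(3j)²=2/969 [(2 8 8; -2 8 -6)], sign=+1
⇒ 4πI² = 16/361
I = (-1)√(16/361/(4π)) = -0.05938838

-0.059388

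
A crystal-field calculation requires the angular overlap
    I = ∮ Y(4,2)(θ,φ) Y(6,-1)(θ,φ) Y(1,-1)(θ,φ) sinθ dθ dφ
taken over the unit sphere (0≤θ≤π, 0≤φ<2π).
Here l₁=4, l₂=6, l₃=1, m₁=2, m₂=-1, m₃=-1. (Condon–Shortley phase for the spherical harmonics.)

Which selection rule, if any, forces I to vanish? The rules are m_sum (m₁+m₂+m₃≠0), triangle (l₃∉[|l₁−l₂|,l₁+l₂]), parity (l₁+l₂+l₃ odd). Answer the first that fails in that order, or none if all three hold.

triangle

Σmᵢ = 0  ✓
l₃∈[|l₁−l₂|,l₁+l₂]=[2,10], have l₃=1  ✗
Σlᵢ = 11 ⇒ odd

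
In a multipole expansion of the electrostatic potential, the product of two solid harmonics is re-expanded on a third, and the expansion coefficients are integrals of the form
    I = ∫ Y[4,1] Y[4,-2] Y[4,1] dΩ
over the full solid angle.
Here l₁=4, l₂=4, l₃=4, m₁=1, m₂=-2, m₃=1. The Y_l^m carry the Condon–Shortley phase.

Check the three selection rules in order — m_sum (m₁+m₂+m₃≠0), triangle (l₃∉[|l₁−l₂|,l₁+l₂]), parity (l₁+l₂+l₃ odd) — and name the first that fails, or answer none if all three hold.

none

Σmᵢ = 0  ✓
l₃∈[|l₁−l₂|,l₁+l₂]=[0,8], have l₃=4  ✓
Σlᵢ = 12 ⇒ even  ✓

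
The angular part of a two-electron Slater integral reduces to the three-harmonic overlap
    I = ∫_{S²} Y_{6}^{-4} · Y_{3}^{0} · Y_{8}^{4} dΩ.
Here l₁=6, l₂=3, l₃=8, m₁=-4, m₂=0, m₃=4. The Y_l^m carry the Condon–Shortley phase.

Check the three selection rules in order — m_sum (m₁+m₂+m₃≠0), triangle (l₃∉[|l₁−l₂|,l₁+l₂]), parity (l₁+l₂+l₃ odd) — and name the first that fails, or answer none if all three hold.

azimuthal sum: -4 + 0 + 4 = 0  ✓
3 ≤ 8 ≤ 9 (triangle on l)  ✓
L = 6 + 3 + 8 = 17 (odd)  ✗

parity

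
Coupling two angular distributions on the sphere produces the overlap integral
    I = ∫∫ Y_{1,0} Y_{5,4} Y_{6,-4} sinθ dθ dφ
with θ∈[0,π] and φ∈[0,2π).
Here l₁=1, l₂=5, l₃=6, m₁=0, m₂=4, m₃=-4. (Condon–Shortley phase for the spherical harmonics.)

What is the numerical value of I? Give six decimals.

0.182727

Checks pass: Σm=0; 12 even; l₃=6∈[4,6].
(2·1+1)(2·5+1)(2·6+1) = 429
Δ: 0! 2! 10! / 13! → 1/858
sum: t=0:+1/14400 = 1/14400
3j²(1 5 6; 0 0 0) = Δ·Π!·Σ² = 6/143  (sign +1)
sum: t=0:+1/362880 = 1/362880
3j²(1 5 6; 0 4 -4) = Δ·Π!·Σ² = 10/429  (sign +1)
combine: 4πI² = 429·6/143·10/429 = 60/143
take √, sign +1: I = 0.18272698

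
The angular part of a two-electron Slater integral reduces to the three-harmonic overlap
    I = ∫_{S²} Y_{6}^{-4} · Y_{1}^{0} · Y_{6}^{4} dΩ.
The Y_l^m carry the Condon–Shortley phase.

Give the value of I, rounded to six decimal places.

l₁+l₂+l₃=13 is odd: 3j(l;000)=0 ⇒ I=0

0.000000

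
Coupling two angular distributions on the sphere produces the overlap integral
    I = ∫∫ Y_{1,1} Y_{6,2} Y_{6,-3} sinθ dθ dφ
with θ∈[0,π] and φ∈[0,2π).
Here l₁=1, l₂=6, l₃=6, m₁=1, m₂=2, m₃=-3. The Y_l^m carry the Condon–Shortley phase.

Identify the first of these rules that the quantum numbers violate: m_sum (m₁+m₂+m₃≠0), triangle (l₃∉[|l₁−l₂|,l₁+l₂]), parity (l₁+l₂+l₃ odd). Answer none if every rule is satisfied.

parity

azimuthal sum: 1 + 2 − 3 = 0  ✓
5 ≤ 6 ≤ 7 (triangle on l)  ✓
L = 1 + 6 + 6 = 13 (odd)  ✗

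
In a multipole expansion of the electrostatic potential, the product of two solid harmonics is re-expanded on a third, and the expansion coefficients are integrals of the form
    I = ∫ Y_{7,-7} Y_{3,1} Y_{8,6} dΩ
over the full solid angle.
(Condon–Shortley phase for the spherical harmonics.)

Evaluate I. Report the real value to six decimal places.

-0.126536

Rules hold: Σm=0, L=18 even, 4≤8≤10.
N = 15·7·17 = 1785
Δ = 2!·12!·4!/19! = 1/5290740
Racah Σ t=0..2: t=0:+1/7257600 t=1:−1/2073600 t=2:+1/7257600 = -1/4838400
⇒ 3j(7 3 8; 0 0 0)² = 252/20995, sgn -1
Racah Σ t=2..2: t=2:+1/3832012800 = 1/3832012800
⇒ 3j(7 3 8; -7 1 6)² = 91/9690, sgn +1
4πI² = N·(3j₀)²·(3jₘ)² = 6174/30685
I = -1·√(0.201206/4π) = -0.12653635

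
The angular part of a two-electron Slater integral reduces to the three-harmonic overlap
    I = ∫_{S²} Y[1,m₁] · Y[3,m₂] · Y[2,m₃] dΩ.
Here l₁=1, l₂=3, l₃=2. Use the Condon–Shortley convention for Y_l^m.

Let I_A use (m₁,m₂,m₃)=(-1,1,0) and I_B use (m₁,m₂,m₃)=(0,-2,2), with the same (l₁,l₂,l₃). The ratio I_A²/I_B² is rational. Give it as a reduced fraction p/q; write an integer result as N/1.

Shared (l₁,l₂,l₃)=(1,3,2): N and (l;000)² cancel in I_A²/I_B².
A: Δ = 2!·0!·4!/7! = 1/105; Racah Σ t=2..2: t=2:+1/8 = 1/8; ⇒ 3j(1 3 2; -1 1 0)² = 2/35, sgn +1
B: Δ = 2!·0!·4!/7! = 1/105; Racah Σ t=1..1: t=1:−1/24 = -1/24; ⇒ 3j(1 3 2; 0 -2 2)² = 1/21, sgn -1
I_A²/I_B² = (2/35)/(1/21) = 6/5

6/5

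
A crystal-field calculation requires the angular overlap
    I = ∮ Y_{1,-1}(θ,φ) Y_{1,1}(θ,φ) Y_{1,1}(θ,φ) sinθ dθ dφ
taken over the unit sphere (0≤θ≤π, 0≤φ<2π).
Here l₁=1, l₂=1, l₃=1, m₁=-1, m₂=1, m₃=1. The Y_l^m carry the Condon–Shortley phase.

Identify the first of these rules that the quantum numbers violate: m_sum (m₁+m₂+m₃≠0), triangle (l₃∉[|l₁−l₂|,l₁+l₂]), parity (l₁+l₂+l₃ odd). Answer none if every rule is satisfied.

m_sum

m₁+m₂+m₃ = -1 + 1 + 1 = 1  ✗
triangle: |1−1|=0 ≤ l₃=1 ≤ 1+1=2
parity: l₁+l₂+l₃ = 3 is odd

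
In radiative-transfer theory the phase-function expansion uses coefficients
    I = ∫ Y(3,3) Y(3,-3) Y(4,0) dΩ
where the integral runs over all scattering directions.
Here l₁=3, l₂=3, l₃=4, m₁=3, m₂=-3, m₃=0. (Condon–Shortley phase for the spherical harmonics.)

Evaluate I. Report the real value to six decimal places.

Checks pass: Σm=0; 10 even; l₃=4∈[0,6].
(2·3+1)(2·3+1)(2·4+1) = 441
Δ: 2! 4! 4! / 11! → 1/34650
sum: t=0:+1/72 t=1:−1/16 t=2:+1/72 = -5/144
3j²(3 3 4; 0 0 0) = Δ·Π!·Σ² = 2/77  (sign -1)
sum: t=0:+1/1152 = 1/1152
3j²(3 3 4; 3 -3 0) = Δ·Π!·Σ² = 1/154  (sign +1)
combine: 4πI² = 441·2/77·1/154 = 9/121
take √, sign -1: I = -0.07693494

-0.076935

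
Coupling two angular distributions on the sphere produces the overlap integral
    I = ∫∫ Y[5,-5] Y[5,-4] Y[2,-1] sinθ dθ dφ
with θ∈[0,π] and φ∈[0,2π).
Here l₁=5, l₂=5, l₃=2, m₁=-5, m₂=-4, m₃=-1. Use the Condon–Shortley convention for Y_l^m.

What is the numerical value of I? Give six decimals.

0.000000

m-sum = -5 − 4 − 1 = -10 ≠ 0 ⇒ I = 0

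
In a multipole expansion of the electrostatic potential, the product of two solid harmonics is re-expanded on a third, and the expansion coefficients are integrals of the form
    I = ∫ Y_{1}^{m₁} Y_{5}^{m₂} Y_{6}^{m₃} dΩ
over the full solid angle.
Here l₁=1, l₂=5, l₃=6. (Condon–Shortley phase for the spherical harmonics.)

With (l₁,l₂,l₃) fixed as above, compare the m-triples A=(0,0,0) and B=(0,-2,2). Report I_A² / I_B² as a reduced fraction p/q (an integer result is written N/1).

9/8

Shared (l₁,l₂,l₃)=(1,5,6): N and (l;000)² cancel in I_A²/I_B².
A: Δ = 0!·2!·10!/13! = 1/858; Racah Σ t=0..0: t=0:+1/14400 = 1/14400; ⇒ 3j(1 5 6; 0 0 0)² = 6/143, sgn +1
B: Δ = 0!·2!·10!/13! = 1/858; Racah Σ t=0..0: t=0:+1/30240 = 1/30240; ⇒ 3j(1 5 6; 0 -2 2)² = 16/429, sgn +1
I_A²/I_B² = (6/143)/(16/429) = 9/8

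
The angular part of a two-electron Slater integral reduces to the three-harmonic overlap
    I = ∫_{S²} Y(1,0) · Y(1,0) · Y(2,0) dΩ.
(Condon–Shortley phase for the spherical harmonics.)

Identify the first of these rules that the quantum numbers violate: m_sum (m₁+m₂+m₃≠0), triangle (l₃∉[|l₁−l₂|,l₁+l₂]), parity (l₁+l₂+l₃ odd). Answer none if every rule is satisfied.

none

m₁+m₂+m₃ = 0 + 0 + 0 = 0  ✓
triangle: |1−1|=0 ≤ l₃=2 ≤ 1+1=2  ✓
parity: l₁+l₂+l₃ = 4 is even  ✓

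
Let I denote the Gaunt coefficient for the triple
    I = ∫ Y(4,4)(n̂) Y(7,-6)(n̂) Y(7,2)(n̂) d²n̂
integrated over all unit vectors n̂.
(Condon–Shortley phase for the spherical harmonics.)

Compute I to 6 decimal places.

m-sum 0 ✓  L=18 even ✓  3≤7≤11 ✓
Π(2lᵢ+1) = 9×15×15 = 2025
triangle coeff Δ(4,7,7) = 1/58198140
Σ_t [0,4]: t=0:+1/17418240 t=1:−1/622080 t=2:+1/230400 t=3:−1/622080 t=4:+1/17418240 = 1/806400
(3j)²=2268/230945 [(4 7 7; 0 0 0)], sign=-1
Σ_t [0,0]: t=0:+1/209018880 = 1/209018880
(3j)²=25/5814 [(4 7 7; 4 -6 2)], sign=-1
⇒ 4πI² = 1275750/14919047
I = (+1)√(1275750/14919047/(4π)) = 0.08249114

0.082491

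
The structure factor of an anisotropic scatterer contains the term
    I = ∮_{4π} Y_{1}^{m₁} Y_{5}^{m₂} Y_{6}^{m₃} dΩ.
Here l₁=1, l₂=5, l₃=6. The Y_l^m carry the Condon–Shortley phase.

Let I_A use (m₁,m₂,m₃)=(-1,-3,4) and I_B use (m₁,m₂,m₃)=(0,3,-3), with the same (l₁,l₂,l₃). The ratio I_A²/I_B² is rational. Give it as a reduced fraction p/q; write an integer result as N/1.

l's match ⇒ only the (l;m) 3-j factors differ between A and B.
A: triangle coeff Δ(1,5,6) = 1/858; Σ_t [0,0]: t=0:+1/161280 = 1/161280; (3j)²=15/286 [(1 5 6; -1 -3 4)], sign=+1
B: triangle coeff Δ(1,5,6) = 1/858; Σ_t [0,0]: t=0:+1/80640 = 1/80640; (3j)²=9/286 [(1 5 6; 0 3 -3)], sign=-1
I_A²/I_B² = (15/286)/(9/286) = 5/3

5/3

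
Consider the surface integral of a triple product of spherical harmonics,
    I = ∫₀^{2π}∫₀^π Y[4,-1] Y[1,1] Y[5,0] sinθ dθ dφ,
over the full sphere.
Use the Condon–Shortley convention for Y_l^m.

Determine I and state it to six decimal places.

0.155288

m-sum 0 ✓  L=10 even ✓  3≤5≤5 ✓
Π(2lᵢ+1) = 9×3×11 = 297
triangle coeff Δ(4,1,5) = 1/495
Σ_t [0,0]: t=0:+1/576 = 1/576
(3j)²=5/99 [(4 1 5; 0 0 0)], sign=-1
Σ_t [0,0]: t=0:+1/1440 = 1/1440
(3j)²=2/99 [(4 1 5; -1 1 0)], sign=-1
⇒ 4πI² = 10/33
I = (+1)√(10/33/(4π)) = 0.15528807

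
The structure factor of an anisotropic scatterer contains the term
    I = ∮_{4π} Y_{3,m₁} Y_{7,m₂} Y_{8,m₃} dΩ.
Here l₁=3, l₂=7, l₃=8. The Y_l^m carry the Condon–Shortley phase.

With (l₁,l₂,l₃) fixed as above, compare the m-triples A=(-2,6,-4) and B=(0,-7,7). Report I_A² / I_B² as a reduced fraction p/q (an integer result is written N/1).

Same 3,7,8: normalisation and zero-m 3j drop out of the ratio.
A: Δ: 2! 4! 12! / 19! → 1/5290740; sum: t=1:−1/11496038400 t=2:+1/479001600 = 23/11496038400; 3j²(3 7 8; -2 6 -4) = Δ·Π!·Σ² = 529/81396  (sign +1)
B: Δ: 2! 4! 12! / 19! → 1/5290740; sum: t=0:+1/5748019200 = 1/5748019200; 3j²(3 7 8; 0 -7 7) = Δ·Π!·Σ² = 91/3876  (sign -1)
I_A²/I_B² = (529/81396)/(91/3876) = 529/1911

529/1911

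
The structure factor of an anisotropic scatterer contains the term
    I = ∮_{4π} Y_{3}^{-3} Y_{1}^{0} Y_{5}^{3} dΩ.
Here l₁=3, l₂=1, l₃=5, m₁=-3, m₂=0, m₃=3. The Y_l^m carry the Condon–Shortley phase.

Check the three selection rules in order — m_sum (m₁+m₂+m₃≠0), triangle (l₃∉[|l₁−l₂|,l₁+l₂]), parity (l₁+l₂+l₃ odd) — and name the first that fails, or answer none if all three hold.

m₁+m₂+m₃ = -3 + 0 + 3 = 0  ✓
triangle: |3−1|=2 ≤ l₃=5 ≤ 3+1=4  ✗
parity: l₁+l₂+l₃ = 9 is odd

triangle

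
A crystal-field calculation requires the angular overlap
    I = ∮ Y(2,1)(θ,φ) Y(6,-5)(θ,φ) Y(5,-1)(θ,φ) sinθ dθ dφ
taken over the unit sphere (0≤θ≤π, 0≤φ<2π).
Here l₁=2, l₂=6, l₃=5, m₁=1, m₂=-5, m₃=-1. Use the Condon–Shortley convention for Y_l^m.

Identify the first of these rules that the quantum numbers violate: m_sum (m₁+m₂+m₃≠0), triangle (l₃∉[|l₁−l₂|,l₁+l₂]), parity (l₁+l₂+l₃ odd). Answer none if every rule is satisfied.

m_sum

m₁+m₂+m₃ = 1 − 5 − 1 = -5  ✗
triangle: |2−6|=4 ≤ l₃=5 ≤ 2+6=8
parity: l₁+l₂+l₃ = 13 is odd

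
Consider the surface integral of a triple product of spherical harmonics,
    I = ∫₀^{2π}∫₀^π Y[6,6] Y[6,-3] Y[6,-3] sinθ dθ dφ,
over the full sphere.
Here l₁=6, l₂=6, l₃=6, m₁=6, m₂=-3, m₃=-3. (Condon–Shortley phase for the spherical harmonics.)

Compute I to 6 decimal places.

Checks pass: Σm=0; 18 even; l₃=6∈[0,12].
(2·6+1)(2·6+1)(2·6+1) = 2197
Δ: 6! 6! 6! / 19! → 1/325909584
sum: t=0:+1/373248000 t=1:−1/1728000 t=2:+1/110592 t=3:−1/46656 t=4:+1/110592 t=5:−1/1728000 t=6:+1/373248000 = -7/1555200
3j²(6 6 6; 0 0 0) = Δ·Π!·Σ² = 400/46189  (sign -1)
sum: t=0:+1/18662400 = 1/18662400
3j²(6 6 6; 6 -3 -3) = Δ·Π!·Σ² = 84/4199  (sign -1)
combine: 4πI² = 2197·400/46189·84/4199 = 436800/1147619
take √, sign +1: I = 0.17403537

0.174035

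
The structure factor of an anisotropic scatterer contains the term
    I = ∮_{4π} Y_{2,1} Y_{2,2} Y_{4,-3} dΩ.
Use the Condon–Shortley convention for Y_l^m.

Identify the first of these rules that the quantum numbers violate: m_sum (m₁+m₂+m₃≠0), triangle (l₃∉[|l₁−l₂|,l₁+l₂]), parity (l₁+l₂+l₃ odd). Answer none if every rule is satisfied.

none

azimuthal sum: 1 + 2 − 3 = 0  ✓
0 ≤ 4 ≤ 4 (triangle on l)  ✓
L = 2 + 2 + 4 = 8 (even)  ✓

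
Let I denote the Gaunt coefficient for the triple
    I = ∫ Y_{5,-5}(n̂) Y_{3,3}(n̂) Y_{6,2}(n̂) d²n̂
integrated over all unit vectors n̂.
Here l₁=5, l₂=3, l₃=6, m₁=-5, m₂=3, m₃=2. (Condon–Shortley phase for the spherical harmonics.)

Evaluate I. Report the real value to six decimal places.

Checks pass: Σm=0; 14 even; l₃=6∈[2,8].
(2·5+1)(2·3+1)(2·6+1) = 1001
Δ: 2! 8! 4! / 15! → 1/675675
sum: t=0:+1/8640 t=1:−1/2304 t=2:+1/8640 = -7/34560
3j²(5 3 6; 0 0 0) = Δ·Π!·Σ² = 7/429  (sign -1)
sum: t=2:+1/1935360 = 1/1935360
3j²(5 3 6; -5 3 2) = Δ·Π!·Σ² = 1/1001  (sign +1)
combine: 4πI² = 1001·7/429·1/1001 = 7/429
take √, sign -1: I = -0.03603425

-0.036034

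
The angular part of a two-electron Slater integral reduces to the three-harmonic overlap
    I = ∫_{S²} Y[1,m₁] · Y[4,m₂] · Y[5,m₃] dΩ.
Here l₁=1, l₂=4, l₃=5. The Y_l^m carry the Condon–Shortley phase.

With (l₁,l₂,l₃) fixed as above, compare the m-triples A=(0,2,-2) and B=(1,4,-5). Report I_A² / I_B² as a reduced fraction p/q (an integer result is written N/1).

7/15

l's match ⇒ only the (l;m) 3-j factors differ between A and B.
A: triangle coeff Δ(1,4,5) = 1/495; Σ_t [0,0]: t=0:+1/1440 = 1/1440; (3j)²=7/165 [(1 4 5; 0 2 -2)], sign=-1
B: triangle coeff Δ(1,4,5) = 1/495; Σ_t [0,0]: t=0:+1/80640 = 1/80640; (3j)²=1/11 [(1 4 5; 1 4 -5)], sign=+1
I_A²/I_B² = (7/165)/(1/11) = 7/15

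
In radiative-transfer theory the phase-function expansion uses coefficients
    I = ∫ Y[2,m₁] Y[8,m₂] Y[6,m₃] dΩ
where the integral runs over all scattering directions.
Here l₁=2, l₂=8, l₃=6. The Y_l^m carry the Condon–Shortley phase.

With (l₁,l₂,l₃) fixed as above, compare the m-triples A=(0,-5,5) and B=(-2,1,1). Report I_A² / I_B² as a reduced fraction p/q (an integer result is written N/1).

Same 2,8,6: normalisation and zero-m 3j drop out of the ratio.
A: Δ: 4! 0! 12! / 17! → 1/30940; sum: t=2:+1/159667200 = 1/159667200; 3j²(2 8 6; 0 -5 5) = Δ·Π!·Σ² = 9/1190  (sign -1)
B: Δ: 4! 0! 12! / 17! → 1/30940; sum: t=4:+1/14515200 = 1/14515200; 3j²(2 8 6; -2 1 1) = Δ·Π!·Σ² = 9/2210  (sign -1)
I_A²/I_B² = (9/1190)/(9/2210) = 13/7

13/7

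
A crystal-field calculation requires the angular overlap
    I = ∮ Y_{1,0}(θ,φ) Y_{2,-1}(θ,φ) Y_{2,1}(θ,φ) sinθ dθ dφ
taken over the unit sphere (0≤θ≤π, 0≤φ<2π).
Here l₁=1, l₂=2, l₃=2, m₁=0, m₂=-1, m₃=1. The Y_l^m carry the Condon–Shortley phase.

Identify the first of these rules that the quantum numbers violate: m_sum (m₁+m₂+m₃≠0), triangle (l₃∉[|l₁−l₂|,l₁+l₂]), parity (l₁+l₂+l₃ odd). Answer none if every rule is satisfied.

Σmᵢ = 0  ✓
l₃∈[|l₁−l₂|,l₁+l₂]=[1,3], have l₃=2  ✓
Σlᵢ = 5 ⇒ odd  ✗

parity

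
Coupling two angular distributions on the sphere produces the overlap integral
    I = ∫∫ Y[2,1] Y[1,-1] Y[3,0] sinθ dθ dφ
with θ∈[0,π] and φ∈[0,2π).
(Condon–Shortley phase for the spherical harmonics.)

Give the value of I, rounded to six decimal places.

0.143048

m-sum 0 ✓  L=6 even ✓  1≤3≤3 ✓
Π(2lᵢ+1) = 5×3×7 = 105
triangle coeff Δ(2,1,3) = 1/105
Σ_t [0,0]: t=0:+1/4 = 1/4
(3j)²=3/35 [(2 1 3; 0 0 0)], sign=-1
Σ_t [0,0]: t=0:+1/12 = 1/12
(3j)²=1/35 [(2 1 3; 1 -1 0)], sign=-1
⇒ 4πI² = 9/35
I = (+1)√(9/35/(4π)) = 0.14304817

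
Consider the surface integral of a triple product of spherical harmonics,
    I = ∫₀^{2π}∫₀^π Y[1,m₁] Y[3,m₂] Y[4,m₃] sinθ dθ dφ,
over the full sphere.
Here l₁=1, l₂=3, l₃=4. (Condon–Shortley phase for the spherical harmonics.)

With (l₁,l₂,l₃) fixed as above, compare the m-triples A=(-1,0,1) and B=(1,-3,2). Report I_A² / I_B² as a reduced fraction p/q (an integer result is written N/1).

10/1

Shared (l₁,l₂,l₃)=(1,3,4): N and (l;000)² cancel in I_A²/I_B².
A: Δ = 0!·2!·6!/9! = 1/252; Racah Σ t=0..0: t=0:+1/72 = 1/72; ⇒ 3j(1 3 4; -1 0 1)² = 5/126, sgn -1
B: Δ = 0!·2!·6!/9! = 1/252; Racah Σ t=0..0: t=0:+1/1440 = 1/1440; ⇒ 3j(1 3 4; 1 -3 2)² = 1/252, sgn +1
I_A²/I_B² = (5/126)/(1/252) = 10/1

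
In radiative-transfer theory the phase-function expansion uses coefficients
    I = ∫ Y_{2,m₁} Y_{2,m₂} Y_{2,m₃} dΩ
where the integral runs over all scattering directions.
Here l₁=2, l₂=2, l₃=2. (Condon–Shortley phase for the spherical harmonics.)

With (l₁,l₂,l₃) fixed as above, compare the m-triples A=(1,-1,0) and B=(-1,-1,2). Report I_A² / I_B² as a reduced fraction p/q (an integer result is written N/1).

l's match ⇒ only the (l;m) 3-j factors differ between A and B.
A: triangle coeff Δ(2,2,2) = 1/630; Σ_t [0,1]: t=0:+1/2 t=1:−1/4 = 1/4; (3j)²=1/70 [(2 2 2; 1 -1 0)], sign=+1
B: triangle coeff Δ(2,2,2) = 1/630; Σ_t [1,1]: t=1:−1/4 = -1/4; (3j)²=3/35 [(2 2 2; -1 -1 2)], sign=-1
I_A²/I_B² = (1/70)/(3/35) = 1/6

1/6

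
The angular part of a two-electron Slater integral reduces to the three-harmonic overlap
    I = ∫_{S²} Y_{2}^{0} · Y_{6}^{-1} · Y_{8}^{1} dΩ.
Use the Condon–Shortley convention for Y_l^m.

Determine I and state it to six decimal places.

Checks pass: Σm=0; 16 even; l₃=8∈[4,8].
(2·2+1)(2·6+1)(2·8+1) = 1105
Δ: 0! 4! 12! / 17! → 1/30940
sum: t=0:+1/2073600 = 1/2073600
3j²(2 6 8; 0 0 0) = Δ·Π!·Σ² = 28/1105  (sign +1)
sum: t=0:+1/2419200 = 1/2419200
3j²(2 6 8; 0 -1 1) = Δ·Π!·Σ² = 27/1105  (sign -1)
combine: 4πI² = 1105·28/1105·27/1105 = 756/1105
take √, sign -1: I = -0.23333228

-0.233332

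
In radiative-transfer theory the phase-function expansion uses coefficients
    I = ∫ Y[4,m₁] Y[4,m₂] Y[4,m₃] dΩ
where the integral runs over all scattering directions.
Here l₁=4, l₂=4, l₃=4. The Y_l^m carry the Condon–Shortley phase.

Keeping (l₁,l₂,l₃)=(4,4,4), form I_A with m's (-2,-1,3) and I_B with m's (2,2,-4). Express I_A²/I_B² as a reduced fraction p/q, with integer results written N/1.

1/9

Same 4,4,4: normalisation and zero-m 3j drop out of the ratio.
A: Δ: 4! 4! 4! / 13! → 1/450450; sum: t=2:+1/576 t=3:−1/864 = 1/1728; 3j²(4 4 4; -2 -1 3) = Δ·Π!·Σ² = 5/1287  (sign -1)
B: Δ: 4! 4! 4! / 13! → 1/450450; sum: t=2:+1/2304 = 1/2304; 3j²(4 4 4; 2 2 -4) = Δ·Π!·Σ² = 5/143  (sign +1)
I_A²/I_B² = (5/1287)/(5/143) = 1/9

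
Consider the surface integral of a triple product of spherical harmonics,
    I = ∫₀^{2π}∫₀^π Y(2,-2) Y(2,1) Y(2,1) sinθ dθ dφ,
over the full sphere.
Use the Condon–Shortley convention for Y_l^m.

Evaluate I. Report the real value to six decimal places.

0.220728

m-sum 0 ✓  L=6 even ✓  0≤2≤4 ✓
Π(2lᵢ+1) = 5×5×5 = 125
triangle coeff Δ(2,2,2) = 1/630
Σ_t [0,2]: t=0:+1/8 t=1:−1/1 t=2:+1/8 = -3/4
(3j)²=2/35 [(2 2 2; 0 0 0)], sign=-1
Σ_t [2,2]: t=2:+1/4 = 1/4
(3j)²=3/35 [(2 2 2; -2 1 1)], sign=-1
⇒ 4πI² = 30/49
I = (+1)√(30/49/(4π)) = 0.22072812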